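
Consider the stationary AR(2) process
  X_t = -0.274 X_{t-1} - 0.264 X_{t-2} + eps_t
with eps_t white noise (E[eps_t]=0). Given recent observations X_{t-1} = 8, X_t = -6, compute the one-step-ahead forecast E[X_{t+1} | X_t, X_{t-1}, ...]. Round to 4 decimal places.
E[X_{t+1} \mid \mathcal F_t] = -0.4680

For an AR(p) model X_t = c + sum_i phi_i X_{t-i} + eps_t, the
one-step-ahead conditional mean is
  E[X_{t+1} | X_t, ...] = c + sum_i phi_i X_{t+1-i}.
Substitute known values:
  E[X_{t+1} | ...] = (-0.274) * (-6) + (-0.264) * (8)
                   = -0.4680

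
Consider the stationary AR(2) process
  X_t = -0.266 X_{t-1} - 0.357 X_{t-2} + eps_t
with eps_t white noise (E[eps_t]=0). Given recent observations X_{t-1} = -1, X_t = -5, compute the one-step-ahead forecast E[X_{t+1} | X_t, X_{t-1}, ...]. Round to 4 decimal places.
E[X_{t+1} \mid \mathcal F_t] = 1.6870

For an AR(p) model X_t = c + sum_i phi_i X_{t-i} + eps_t, the
one-step-ahead conditional mean is
  E[X_{t+1} | X_t, ...] = c + sum_i phi_i X_{t+1-i}.
Substitute known values:
  E[X_{t+1} | ...] = (-0.266) * (-5) + (-0.357) * (-1)
                   = 1.6870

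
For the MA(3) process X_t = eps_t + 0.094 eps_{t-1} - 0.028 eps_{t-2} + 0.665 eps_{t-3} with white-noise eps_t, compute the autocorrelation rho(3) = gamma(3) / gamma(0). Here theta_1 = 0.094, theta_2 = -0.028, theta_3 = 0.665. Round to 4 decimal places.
\rho(3) = 0.4580

For an MA(q) process with theta_0 = 1, the autocovariance is
  gamma(k) = sigma^2 * sum_{i=0..q-k} theta_i * theta_{i+k},
and rho(k) = gamma(k) / gamma(0). Sigma^2 cancels.
  numerator   = (1)*(0.665) = 0.665.
  denominator = (1)^2 + (0.094)^2 + (-0.028)^2 + (0.665)^2 = 1.451845.
  rho(3) = 0.665 / 1.451845 = 0.4580.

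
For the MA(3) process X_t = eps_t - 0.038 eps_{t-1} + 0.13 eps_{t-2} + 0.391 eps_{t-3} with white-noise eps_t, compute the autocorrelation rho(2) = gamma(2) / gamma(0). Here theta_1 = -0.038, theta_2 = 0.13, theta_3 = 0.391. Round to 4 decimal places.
\rho(2) = 0.0983

For an MA(q) process with theta_0 = 1, the autocovariance is
  gamma(k) = sigma^2 * sum_{i=0..q-k} theta_i * theta_{i+k},
and rho(k) = gamma(k) / gamma(0). Sigma^2 cancels.
  numerator   = (1)*(0.13) + (-0.038)*(0.391) = 0.115142.
  denominator = (1)^2 + (-0.038)^2 + (0.13)^2 + (0.391)^2 = 1.171225.
  rho(2) = 0.115142 / 1.171225 = 0.0983.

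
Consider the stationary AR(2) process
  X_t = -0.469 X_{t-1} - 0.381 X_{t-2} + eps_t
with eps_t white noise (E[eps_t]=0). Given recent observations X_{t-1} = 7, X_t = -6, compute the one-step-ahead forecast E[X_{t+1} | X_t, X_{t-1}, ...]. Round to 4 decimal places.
E[X_{t+1} \mid \mathcal F_t] = 0.1470

For an AR(p) model X_t = c + sum_i phi_i X_{t-i} + eps_t, the
one-step-ahead conditional mean is
  E[X_{t+1} | X_t, ...] = c + sum_i phi_i X_{t+1-i}.
Substitute known values:
  E[X_{t+1} | ...] = (-0.469) * (-6) + (-0.381) * (7)
                   = 0.1470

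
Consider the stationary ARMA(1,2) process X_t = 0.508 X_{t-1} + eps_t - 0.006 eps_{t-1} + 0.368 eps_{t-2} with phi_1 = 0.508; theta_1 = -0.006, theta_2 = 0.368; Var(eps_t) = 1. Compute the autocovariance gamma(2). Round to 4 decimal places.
\gamma(2) = 0.9169

Multiply the model equation by X_{t-k} and take expectations. With theta_0 = psi_0 = 1 and psi_j the MA(infinity) weights, this gives
  gamma(k) - sum_i phi_i gamma(k-i) = c_k,
  c_k = sigma^2 * sum_{j=k..q} theta_j psi_{j-k}   (c_k = 0 for k > q),
using gamma(-m) = gamma(m).
psi-weights needed (psi_j = theta_j + sum_i phi_i psi_{j-i}):
  psi_1 = theta_1 + phi_1 = -0.006 + (0.508) = 0.502
  psi_2 = theta_2 + phi_1 psi_1 = 0.368 + (0.508)(0.502) = 0.623016
Right-hand sides:
  c_0 = sigma^2 (1 + theta_1 psi_1 + theta_2 psi_2) = 1 * (1 + (-0.006)(0.502) + (0.368)(0.623016)) = 1 * 1.226258 = 1.226258
  c_1 = sigma^2 (theta_1 + theta_2 psi_1) = 1 * (-0.006 + (0.368)(0.502)) = 0.178736
  c_2 = sigma^2 theta_2 = 1 * (0.368) = 0.368
Equations for k = 0 and k = 1 (AR order 1):
  gamma(0) = phi_1 gamma(1) + c_0
  gamma(1) = phi_1 gamma(0) + c_1
Substituting the second into the first: gamma(0) (1 - phi_1^2) = c_0 + phi_1 c_1, so
  gamma(0) = (c_0 + phi_1 c_1) / (1 - phi_1^2) = (1.226258 + (0.508)(0.178736)) / (1 - (0.508)^2) = 1.317056 / 0.741936 = 1.775161.
  gamma(1) = phi_1 gamma(0) + c_1 = (0.508)(1.775161) + (0.178736) = 1.080518.
For k = 2: gamma(2) = phi_1 gamma(1) + c_2
  = (0.508)(1.080518) + (0.368) = 0.916903.
Therefore gamma(2) = 0.9169 (to 4 decimal places).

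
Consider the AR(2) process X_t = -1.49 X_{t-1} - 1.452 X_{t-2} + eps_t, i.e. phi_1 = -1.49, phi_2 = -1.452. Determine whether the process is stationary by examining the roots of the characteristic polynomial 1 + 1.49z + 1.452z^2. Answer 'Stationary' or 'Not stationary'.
\text{Not stationary}

The AR(p) characteristic polynomial is P(z) = 1 + 1.49z + 1.452z^2.
Stationarity requires all roots to lie outside the unit circle, i.e. |z| > 1 for every root.
Set 1 + (1.49) z + (1.452) z^2 = 0, i.e. a z^2 + b z + c = 0 with a = 1.452, b = 1.49, c = 1.
Discriminant D = b^2 - 4ac = (1.49)^2 - 4*(1.452)*1 = 2.2201 - (5.808) = -3.5879.
D < 0, so the roots are the complex-conjugate pair z = (-b +/- i sqrt(-D)) / (2a) = -0.5131 +/- 0.6523i.
For a conjugate pair |z|^2 = z * conj(z) = (product of roots) = c/a = 1/(1.452) = 0.688705, so |z| = sqrt(0.688705) = 0.8299 for both roots.
Moduli of all roots: 0.8299, 0.8299.
All moduli strictly greater than 1? No.
Verdict: Not stationary.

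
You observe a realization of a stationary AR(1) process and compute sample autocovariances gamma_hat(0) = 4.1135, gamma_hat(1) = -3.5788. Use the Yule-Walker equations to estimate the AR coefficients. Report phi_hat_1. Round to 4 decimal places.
\hat\phi_{1} = -0.8700

The Yule-Walker equations for an AR(p) process read, in matrix form,
  Gamma_p phi = r_p,   with   (Gamma_p)_{ij} = gamma(|i - j|),
                       (r_p)_i = gamma(i),   i,j = 1..p.
Substitute the sample gammas (Toeplitz matrix and right-hand side of size 1):
  Gamma_p = [[4.1135]]
  r_p     = [-3.5788]
With p = 1 this is the single equation gamma(0) phi_1 = gamma(1):
  phi_hat_1 = gamma(1) / gamma(0) = -3.5788 / 4.1135 = -0.8700.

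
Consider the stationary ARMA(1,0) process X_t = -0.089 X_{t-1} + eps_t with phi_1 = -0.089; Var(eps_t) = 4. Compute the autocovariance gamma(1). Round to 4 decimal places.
\gamma(1) = -0.3588

Multiply the model equation by X_{t-k} and take expectations. With theta_0 = psi_0 = 1 and psi_j the MA(infinity) weights, this gives
  gamma(k) - sum_i phi_i gamma(k-i) = c_k,
  c_k = sigma^2 * sum_{j=k..q} theta_j psi_{j-k}   (c_k = 0 for k > q),
using gamma(-m) = gamma(m).
Pure AR (q = 0): c_0 = sigma^2 = 4, c_k = 0 for k >= 1.
Equations for k = 0 and k = 1 (AR order 1):
  gamma(0) = phi_1 gamma(1) + c_0
  gamma(1) = phi_1 gamma(0) + c_1
Substituting the second into the first: gamma(0) (1 - phi_1^2) = c_0 + phi_1 c_1, so
  gamma(0) = c_0 / (1 - phi_1^2) = 4 / (1 - (-0.089)^2) = 4 / 0.992079 = 4.031937.
  gamma(1) = phi_1 gamma(0) = (-0.089)(4.031937) = -0.358842.
Therefore gamma(1) = -0.3588 (to 4 decimal places).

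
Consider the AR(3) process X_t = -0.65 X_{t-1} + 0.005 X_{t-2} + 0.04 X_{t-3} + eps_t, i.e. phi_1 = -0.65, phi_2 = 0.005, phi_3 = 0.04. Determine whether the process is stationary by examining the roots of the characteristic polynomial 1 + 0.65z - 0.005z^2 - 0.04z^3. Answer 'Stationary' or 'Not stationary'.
\text{Stationary}

The AR(p) characteristic polynomial is P(z) = 1 + 0.65z - 0.005z^2 - 0.04z^3.
Stationarity requires all roots to lie outside the unit circle, i.e. |z| > 1 for every root.
Degree 3: look for a simple real root z0 first, then factor out (1 - z/z0) and solve the remaining quadratic.
Testing z0 = -2: P(-2) = 1 + (0.65)(-2) + (-0.005)(-2)^2 + (-0.04)(-2)^3
  = 1 + (-1.3) + (-0.02) + (0.32) = 0.  So z_0 = -2 is a root, |z_0| = 2.
Divide out the factor (1 + 0.5 z) = (1 - z/z0) (since 1/z0 = -0.5):
  P(z) = (1 + 0.5 z)(1 + (0.15) z + (-0.08) z^2)
  [check: z-coef 0.15 - (-0.5) = 0.65; z^2-coef -0.08 - (-0.5)(0.15) = -0.005; z^3-coef -(-0.5)(-0.08) = -0.04.]
Remaining roots from the quadratic factor 1 + (0.15) z + (-0.08) z^2:
  Set 1 + (0.15) z + (-0.08) z^2 = 0, i.e. a z^2 + b z + c = 0 with a = -0.08, b = 0.15, c = 1.
  Discriminant D = b^2 - 4ac = (0.15)^2 - 4*(-0.08)*1 = 0.0225 - (-0.32) = 0.3425.
  D >= 0, so the roots are real: z = (-b +/- sqrt(D)) / (2a) = (-0.15 +/- 0.585235) / (-0.16).
    z_1 = (-0.15 + 0.585235) / (-0.16) = -2.7202,   |z_1| = 2.7202.
    z_2 = (-0.15 - 0.585235) / (-0.16) = 4.5952,   |z_2| = 4.5952.
Moduli of all roots: 2.0000, 2.7202, 4.5952.
All moduli strictly greater than 1? Yes.
Verdict: Stationary.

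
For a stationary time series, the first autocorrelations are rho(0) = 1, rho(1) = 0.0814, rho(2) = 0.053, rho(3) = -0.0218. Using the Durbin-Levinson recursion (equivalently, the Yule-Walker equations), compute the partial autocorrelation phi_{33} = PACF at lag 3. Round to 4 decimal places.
\phi_{33} = -0.0300

The PACF at lag k is phi_{kk}, the last component of the solution
to the Yule-Walker system G_k phi = r_k where
  (G_k)_{ij} = rho(|i - j|), (r_k)_i = rho(i), i,j = 1..k.
Equivalently, Durbin-Levinson gives phi_{kk} iteratively:
  phi_{11} = rho(1)
  phi_{kk} = [rho(k) - sum_{j=1..k-1} phi_{k-1,j} rho(k-j)]
            / [1 - sum_{j=1..k-1} phi_{k-1,j} rho(j)],
  phi_{k,j} = phi_{k-1,j} - phi_{kk} phi_{k-1,k-j},  j = 1..k-1.
Step k = 1:
  phi_11 = rho(1) = 0.0814.
Step k = 2:
  phi_22 = [rho(2) - phi_11 rho(1)] / [1 - phi_11 rho(1)] = [0.053 - (0.0814)(0.0814)] / [1 - (0.0814)(0.0814)]
         = 0.04637404 / 0.99337404 = 0.046683.
  Update: phi_21 = phi_11 - phi_22 phi_11 = 0.0814 - (0.046683)(0.0814) = 0.0776.
Step k = 3:
  phi_33 = [rho(3) - phi_21 rho(2) - phi_22 rho(1)] / [1 - phi_21 rho(1) - phi_22 rho(2)]
    numerator   = -0.0218 - (0.0776)(0.053) - (0.046683)(0.0814) = -0.02971282
    denominator = 1 - (0.0776)(0.0814) - (0.046683)(0.053) = 0.99120914
  phi_33 = -0.02971282 / 0.99120914 = -0.03.
Therefore phi_{33} = -0.0300.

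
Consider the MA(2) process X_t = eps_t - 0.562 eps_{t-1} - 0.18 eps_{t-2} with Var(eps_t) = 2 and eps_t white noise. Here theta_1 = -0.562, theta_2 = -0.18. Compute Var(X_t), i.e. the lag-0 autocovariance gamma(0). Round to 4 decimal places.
\gamma(0) = 2.6965

For an MA(q) process X_t = eps_t + sum_i theta_i eps_{t-i} with
Var(eps_t) = sigma^2, the variance is
  gamma(0) = sigma^2 * (1 + sum_i theta_i^2).
  sum_i theta_i^2 = (-0.562)^2 + (-0.18)^2 = 0.315844 + 0.0324 = 0.348244.
  gamma(0) = 2 * (1 + 0.348244) = 2 * 1.348244 = 2.696488, which rounds to 2.6965.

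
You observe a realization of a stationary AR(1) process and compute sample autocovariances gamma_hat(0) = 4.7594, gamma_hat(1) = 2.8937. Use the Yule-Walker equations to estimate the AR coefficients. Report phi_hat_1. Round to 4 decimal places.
\hat\phi_{1} = 0.6080

The Yule-Walker equations for an AR(p) process read, in matrix form,
  Gamma_p phi = r_p,   with   (Gamma_p)_{ij} = gamma(|i - j|),
                       (r_p)_i = gamma(i),   i,j = 1..p.
Substitute the sample gammas (Toeplitz matrix and right-hand side of size 1):
  Gamma_p = [[4.7594]]
  r_p     = [2.8937]
With p = 1 this is the single equation gamma(0) phi_1 = gamma(1):
  phi_hat_1 = gamma(1) / gamma(0) = 2.8937 / 4.7594 = 0.6080.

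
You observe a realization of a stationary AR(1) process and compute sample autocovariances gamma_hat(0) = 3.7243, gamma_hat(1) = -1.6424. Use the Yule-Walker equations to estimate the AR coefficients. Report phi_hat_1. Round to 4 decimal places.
\hat\phi_{1} = -0.4410

The Yule-Walker equations for an AR(p) process read, in matrix form,
  Gamma_p phi = r_p,   with   (Gamma_p)_{ij} = gamma(|i - j|),
                       (r_p)_i = gamma(i),   i,j = 1..p.
Substitute the sample gammas (Toeplitz matrix and right-hand side of size 1):
  Gamma_p = [[3.7243]]
  r_p     = [-1.6424]
With p = 1 this is the single equation gamma(0) phi_1 = gamma(1):
  phi_hat_1 = gamma(1) / gamma(0) = -1.6424 / 3.7243 = -0.4410.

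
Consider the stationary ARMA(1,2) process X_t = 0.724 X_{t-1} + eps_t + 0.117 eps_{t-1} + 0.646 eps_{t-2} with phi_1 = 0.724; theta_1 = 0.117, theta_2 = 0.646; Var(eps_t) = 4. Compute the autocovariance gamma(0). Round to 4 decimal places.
\gamma(0) = 20.0671

Multiply the model equation by X_{t-k} and take expectations. With theta_0 = psi_0 = 1 and psi_j the MA(infinity) weights, this gives
  gamma(k) - sum_i phi_i gamma(k-i) = c_k,
  c_k = sigma^2 * sum_{j=k..q} theta_j psi_{j-k}   (c_k = 0 for k > q),
using gamma(-m) = gamma(m).
psi-weights needed (psi_j = theta_j + sum_i phi_i psi_{j-i}):
  psi_1 = theta_1 + phi_1 = 0.117 + (0.724) = 0.841
  psi_2 = theta_2 + phi_1 psi_1 = 0.646 + (0.724)(0.841) = 1.254884
Right-hand sides:
  c_0 = sigma^2 (1 + theta_1 psi_1 + theta_2 psi_2) = 4 * (1 + (0.117)(0.841) + (0.646)(1.254884)) = 4 * 1.909052 = 7.636208
  c_1 = sigma^2 (theta_1 + theta_2 psi_1) = 4 * (0.117 + (0.646)(0.841)) = 2.641144
  c_2 = sigma^2 theta_2 = 4 * (0.646) = 2.584
Equations for k = 0 and k = 1 (AR order 1):
  gamma(0) = phi_1 gamma(1) + c_0
  gamma(1) = phi_1 gamma(0) + c_1
Substituting the second into the first: gamma(0) (1 - phi_1^2) = c_0 + phi_1 c_1, so
  gamma(0) = (c_0 + phi_1 c_1) / (1 - phi_1^2) = (7.636208 + (0.724)(2.641144)) / (1 - (0.724)^2) = 9.548397 / 0.475824 = 20.067076.
Therefore gamma(0) = 20.0671 (to 4 decimal places).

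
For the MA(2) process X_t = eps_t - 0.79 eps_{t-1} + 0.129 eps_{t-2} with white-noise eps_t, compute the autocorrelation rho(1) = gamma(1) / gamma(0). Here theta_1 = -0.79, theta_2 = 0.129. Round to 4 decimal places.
\rho(1) = -0.5436

For an MA(q) process with theta_0 = 1, the autocovariance is
  gamma(k) = sigma^2 * sum_{i=0..q-k} theta_i * theta_{i+k},
and rho(k) = gamma(k) / gamma(0). Sigma^2 cancels.
  numerator   = (1)*(-0.79) + (-0.79)*(0.129) = -0.89191.
  denominator = (1)^2 + (-0.79)^2 + (0.129)^2 = 1.640741.
  rho(1) = -0.89191 / 1.640741 = -0.5436.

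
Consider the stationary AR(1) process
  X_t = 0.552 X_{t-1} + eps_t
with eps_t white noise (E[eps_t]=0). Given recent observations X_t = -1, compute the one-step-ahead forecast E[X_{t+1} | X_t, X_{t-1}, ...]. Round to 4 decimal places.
E[X_{t+1} \mid \mathcal F_t] = -0.5520

For an AR(p) model X_t = c + sum_i phi_i X_{t-i} + eps_t, the
one-step-ahead conditional mean is
  E[X_{t+1} | X_t, ...] = c + sum_i phi_i X_{t+1-i}.
Substitute known values:
  E[X_{t+1} | ...] = (0.552) * (-1)
                   = -0.5520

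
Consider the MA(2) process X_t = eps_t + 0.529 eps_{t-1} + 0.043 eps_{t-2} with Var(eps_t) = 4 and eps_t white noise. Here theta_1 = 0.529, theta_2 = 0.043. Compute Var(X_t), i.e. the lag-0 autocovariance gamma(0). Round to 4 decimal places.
\gamma(0) = 5.1268

For an MA(q) process X_t = eps_t + sum_i theta_i eps_{t-i} with
Var(eps_t) = sigma^2, the variance is
  gamma(0) = sigma^2 * (1 + sum_i theta_i^2).
  sum_i theta_i^2 = (0.529)^2 + (0.043)^2 = 0.279841 + 0.001849 = 0.28169.
  gamma(0) = 4 * (1 + 0.28169) = 4 * 1.28169 = 5.12676, which rounds to 5.1268.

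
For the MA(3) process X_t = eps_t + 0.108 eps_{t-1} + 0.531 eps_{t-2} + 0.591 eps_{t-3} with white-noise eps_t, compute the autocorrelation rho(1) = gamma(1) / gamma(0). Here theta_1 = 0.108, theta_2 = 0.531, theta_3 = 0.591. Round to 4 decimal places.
\rho(1) = 0.2917

For an MA(q) process with theta_0 = 1, the autocovariance is
  gamma(k) = sigma^2 * sum_{i=0..q-k} theta_i * theta_{i+k},
and rho(k) = gamma(k) / gamma(0). Sigma^2 cancels.
  numerator   = (1)*(0.108) + (0.108)*(0.531) + (0.531)*(0.591) = 0.479169.
  denominator = (1)^2 + (0.108)^2 + (0.531)^2 + (0.591)^2 = 1.642906.
  rho(1) = 0.479169 / 1.642906 = 0.2917.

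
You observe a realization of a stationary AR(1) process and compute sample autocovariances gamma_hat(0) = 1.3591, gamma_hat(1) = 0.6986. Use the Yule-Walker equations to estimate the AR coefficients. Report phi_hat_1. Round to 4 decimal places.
\hat\phi_{1} = 0.5140

The Yule-Walker equations for an AR(p) process read, in matrix form,
  Gamma_p phi = r_p,   with   (Gamma_p)_{ij} = gamma(|i - j|),
                       (r_p)_i = gamma(i),   i,j = 1..p.
Substitute the sample gammas (Toeplitz matrix and right-hand side of size 1):
  Gamma_p = [[1.3591]]
  r_p     = [0.6986]
With p = 1 this is the single equation gamma(0) phi_1 = gamma(1):
  phi_hat_1 = gamma(1) / gamma(0) = 0.6986 / 1.3591 = 0.5140.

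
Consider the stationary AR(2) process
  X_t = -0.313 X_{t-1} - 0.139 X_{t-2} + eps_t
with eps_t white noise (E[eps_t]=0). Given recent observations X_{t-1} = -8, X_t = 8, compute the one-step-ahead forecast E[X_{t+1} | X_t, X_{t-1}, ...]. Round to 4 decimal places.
E[X_{t+1} \mid \mathcal F_t] = -1.3920

For an AR(p) model X_t = c + sum_i phi_i X_{t-i} + eps_t, the
one-step-ahead conditional mean is
  E[X_{t+1} | X_t, ...] = c + sum_i phi_i X_{t+1-i}.
Substitute known values:
  E[X_{t+1} | ...] = (-0.313) * (8) + (-0.139) * (-8)
                   = -1.3920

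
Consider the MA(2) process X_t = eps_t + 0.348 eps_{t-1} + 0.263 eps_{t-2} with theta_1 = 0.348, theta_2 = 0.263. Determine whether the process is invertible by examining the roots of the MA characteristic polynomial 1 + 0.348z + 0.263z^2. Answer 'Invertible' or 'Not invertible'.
\text{Invertible}

The MA(q) characteristic polynomial is P(z) = 1 + 0.348z + 0.263z^2.
Invertibility requires all roots to lie outside the unit circle, i.e. |z| > 1 for every root.
Set 1 + (0.348) z + (0.263) z^2 = 0, i.e. a z^2 + b z + c = 0 with a = 0.263, b = 0.348, c = 1.
Discriminant D = b^2 - 4ac = (0.348)^2 - 4*(0.263)*1 = 0.121104 - (1.052) = -0.930896.
D < 0, so the roots are the complex-conjugate pair z = (-b +/- i sqrt(-D)) / (2a) = -0.6616 +/- 1.8343i.
For a conjugate pair |z|^2 = z * conj(z) = (product of roots) = c/a = 1/(0.263) = 3.802281, so |z| = sqrt(3.802281) = 1.9499 for both roots.
Moduli of all roots: 1.9499, 1.9499.
All moduli strictly greater than 1? Yes.
Verdict: Invertible.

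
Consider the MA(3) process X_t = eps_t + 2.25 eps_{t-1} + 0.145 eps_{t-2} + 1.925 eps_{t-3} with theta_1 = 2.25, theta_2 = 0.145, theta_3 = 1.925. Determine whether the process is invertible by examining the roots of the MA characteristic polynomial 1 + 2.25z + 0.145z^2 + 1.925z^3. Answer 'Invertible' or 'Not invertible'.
\text{Not invertible}

The MA(q) characteristic polynomial is P(z) = 1 + 2.25z + 0.145z^2 + 1.925z^3.
Invertibility requires all roots to lie outside the unit circle, i.e. |z| > 1 for every root.
Degree 3: look for a simple real root z0 first, then factor out (1 - z/z0) and solve the remaining quadratic.
Testing z0 = -0.4: P(-0.4) = 1 + (2.25)(-0.4) + (0.145)(-0.4)^2 + (1.925)(-0.4)^3
  = 1 + (-0.9) + (0.0232) + (-0.1232) = 0.  So z_0 = -0.4 is a root, |z_0| = 0.4.
Divide out the factor (1 + 2.5 z) = (1 - z/z0) (since 1/z0 = -2.5):
  P(z) = (1 + 2.5 z)(1 + (-0.25) z + (0.77) z^2)
  [check: z-coef -0.25 - (-2.5) = 2.25; z^2-coef 0.77 - (-2.5)(-0.25) = 0.145; z^3-coef -(-2.5)(0.77) = 1.925.]
Remaining roots from the quadratic factor 1 + (-0.25) z + (0.77) z^2:
  Set 1 + (-0.25) z + (0.77) z^2 = 0, i.e. a z^2 + b z + c = 0 with a = 0.77, b = -0.25, c = 1.
  Discriminant D = b^2 - 4ac = (-0.25)^2 - 4*(0.77)*1 = 0.0625 - (3.08) = -3.0175.
  D < 0, so the roots are the complex-conjugate pair z = (-b +/- i sqrt(-D)) / (2a) = 0.1623 +/- 1.128i.
  For a conjugate pair |z|^2 = z * conj(z) = (product of roots) = c/a = 1/(0.77) = 1.298701, so |z| = sqrt(1.298701) = 1.1396 for both roots.
Moduli of all roots: 0.4000, 1.1396, 1.1396.
All moduli strictly greater than 1? No.
Verdict: Not invertible.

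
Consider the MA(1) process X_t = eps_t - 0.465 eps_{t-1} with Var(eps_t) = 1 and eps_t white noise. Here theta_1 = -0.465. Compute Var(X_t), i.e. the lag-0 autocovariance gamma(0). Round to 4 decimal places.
\gamma(0) = 1.2162

For an MA(q) process X_t = eps_t + sum_i theta_i eps_{t-i} with
Var(eps_t) = sigma^2, the variance is
  gamma(0) = sigma^2 * (1 + sum_i theta_i^2).
  sum_i theta_i^2 = (-0.465)^2 = 0.216225.
  gamma(0) = 1 * (1 + 0.216225) = 1 * 1.216225 = 1.216225, which rounds to 1.2162.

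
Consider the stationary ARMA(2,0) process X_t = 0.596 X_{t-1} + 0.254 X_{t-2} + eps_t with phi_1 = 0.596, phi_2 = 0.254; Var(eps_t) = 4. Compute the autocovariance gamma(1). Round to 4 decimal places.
\gamma(1) = 9.4442

Multiply the model equation by X_{t-k} and take expectations. With theta_0 = psi_0 = 1 and psi_j the MA(infinity) weights, this gives
  gamma(k) - sum_i phi_i gamma(k-i) = c_k,
  c_k = sigma^2 * sum_{j=k..q} theta_j psi_{j-k}   (c_k = 0 for k > q),
using gamma(-m) = gamma(m).
Pure AR (q = 0): c_0 = sigma^2 = 4, c_k = 0 for k >= 1.
Equations for k = 0, 1, 2 (AR order 2, c_2 = 0):
  (E0) gamma(0) = phi_1 gamma(1) + phi_2 gamma(2) + c_0
  (E1) gamma(1) = phi_1 gamma(0) + phi_2 gamma(1) + c_1
  (E2) gamma(2) = phi_1 gamma(1) + phi_2 gamma(0)
From (E1): gamma(1) = A gamma(0) + B with
  A = phi_1 / (1 - phi_2) = 0.596 / 0.746 = 0.798928,   B = c_1 / (1 - phi_2) = 0 / 0.746 = 0.
Insert (E2) into (E0): gamma(0) (1 - phi_2^2) = phi_1 (1 + phi_2) gamma(1) + c_0.
  phi_1 (1 + phi_2) = (0.596)(1.254) = 0.747384,   1 - phi_2^2 = 0.935484.
Replace gamma(1) by A gamma(0) + B and collect gamma(0):
  gamma(0) [0.935484 - (0.747384)(0.798928)] = c_0 = 4
  gamma(0) * 0.338378 = 4
  gamma(0) = 4 / 0.338378 = 11.82109.
  gamma(1) = A gamma(0) = (0.798928)(11.82109) = 9.444195.
Therefore gamma(1) = 9.4442 (to 4 decimal places).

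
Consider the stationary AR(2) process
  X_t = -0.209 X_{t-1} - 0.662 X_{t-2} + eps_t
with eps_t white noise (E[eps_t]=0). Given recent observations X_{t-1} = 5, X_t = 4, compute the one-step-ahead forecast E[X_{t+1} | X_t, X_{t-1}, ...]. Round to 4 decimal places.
E[X_{t+1} \mid \mathcal F_t] = -4.1460

For an AR(p) model X_t = c + sum_i phi_i X_{t-i} + eps_t, the
one-step-ahead conditional mean is
  E[X_{t+1} | X_t, ...] = c + sum_i phi_i X_{t+1-i}.
Substitute known values:
  E[X_{t+1} | ...] = (-0.209) * (4) + (-0.662) * (5)
                   = -4.1460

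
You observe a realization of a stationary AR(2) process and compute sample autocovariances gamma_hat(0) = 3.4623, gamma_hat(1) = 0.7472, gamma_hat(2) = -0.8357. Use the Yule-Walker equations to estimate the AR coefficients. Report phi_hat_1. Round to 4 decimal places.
\hat\phi_{1} = 0.2810

The Yule-Walker equations for an AR(p) process read, in matrix form,
  Gamma_p phi = r_p,   with   (Gamma_p)_{ij} = gamma(|i - j|),
                       (r_p)_i = gamma(i),   i,j = 1..p.
Substitute the sample gammas (Toeplitz matrix and right-hand side of size 2):
  Gamma_p = [[3.4623, 0.7472], [0.7472, 3.4623]]
  r_p     = [0.7472, -0.8357]
Written out:
  3.4623 phi_1 + 0.7472 phi_2 = 0.7472
  0.7472 phi_1 + 3.4623 phi_2 = -0.8357
Solve by Cramer's rule:
  det = gamma(0)^2 - gamma(1)^2 = (3.4623)^2 - (0.7472)^2 = 11.98752129 - 0.55830784 = 11.42921345
  phi_hat_1 = [gamma(1) gamma(0) - gamma(1) gamma(2)] / det = [(0.7472)(3.4623) - (0.7472)(-0.8357)] / 11.42921345 = 3.2114656 / 11.42921345 = 0.281
  phi_hat_2 = [gamma(0) gamma(2) - gamma(1)^2] / det = [(3.4623)(-0.8357) - (0.7472)^2] / 11.42921345 = -3.45175195 / 11.42921345 = -0.302
So phi_hat = [0.2810, -0.3020].
Therefore phi_hat_1 = 0.2810.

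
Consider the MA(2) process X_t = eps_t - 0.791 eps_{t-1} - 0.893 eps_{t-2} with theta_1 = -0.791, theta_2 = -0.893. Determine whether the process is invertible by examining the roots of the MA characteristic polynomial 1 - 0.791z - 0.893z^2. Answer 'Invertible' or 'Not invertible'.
\text{Not invertible}

The MA(q) characteristic polynomial is P(z) = 1 - 0.791z - 0.893z^2.
Invertibility requires all roots to lie outside the unit circle, i.e. |z| > 1 for every root.
Set 1 + (-0.791) z + (-0.893) z^2 = 0, i.e. a z^2 + b z + c = 0 with a = -0.893, b = -0.791, c = 1.
Discriminant D = b^2 - 4ac = (-0.791)^2 - 4*(-0.893)*1 = 0.625681 - (-3.572) = 4.197681.
D >= 0, so the roots are real: z = (-b +/- sqrt(D)) / (2a) = (0.791 +/- 2.048824) / (-1.786).
  z_1 = (0.791 + 2.048824) / (-1.786) = -1.59,   |z_1| = 1.59.
  z_2 = (0.791 - 2.048824) / (-1.786) = 0.7043,   |z_2| = 0.7043.
Moduli of all roots: 1.5900, 0.7043.
All moduli strictly greater than 1? No.
Verdict: Not invertible.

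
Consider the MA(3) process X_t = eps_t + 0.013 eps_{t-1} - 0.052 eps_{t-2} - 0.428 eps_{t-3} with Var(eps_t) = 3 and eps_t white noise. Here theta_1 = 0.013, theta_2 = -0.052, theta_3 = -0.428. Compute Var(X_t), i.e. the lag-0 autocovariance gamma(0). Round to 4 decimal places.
\gamma(0) = 3.5582

For an MA(q) process X_t = eps_t + sum_i theta_i eps_{t-i} with
Var(eps_t) = sigma^2, the variance is
  gamma(0) = sigma^2 * (1 + sum_i theta_i^2).
  sum_i theta_i^2 = (0.013)^2 + (-0.052)^2 + (-0.428)^2 = 0.000169 + 0.002704 + 0.183184 = 0.186057.
  gamma(0) = 3 * (1 + 0.186057) = 3 * 1.186057 = 3.558171, which rounds to 3.5582.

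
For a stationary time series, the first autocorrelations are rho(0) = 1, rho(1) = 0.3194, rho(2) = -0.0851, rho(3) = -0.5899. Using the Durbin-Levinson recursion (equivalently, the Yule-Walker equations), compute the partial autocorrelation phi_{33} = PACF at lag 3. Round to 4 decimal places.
\phi_{33} = -0.5710

The PACF at lag k is phi_{kk}, the last component of the solution
to the Yule-Walker system G_k phi = r_k where
  (G_k)_{ij} = rho(|i - j|), (r_k)_i = rho(i), i,j = 1..k.
Equivalently, Durbin-Levinson gives phi_{kk} iteratively:
  phi_{11} = rho(1)
  phi_{kk} = [rho(k) - sum_{j=1..k-1} phi_{k-1,j} rho(k-j)]
            / [1 - sum_{j=1..k-1} phi_{k-1,j} rho(j)],
  phi_{k,j} = phi_{k-1,j} - phi_{kk} phi_{k-1,k-j},  j = 1..k-1.
Step k = 1:
  phi_11 = rho(1) = 0.3194.
Step k = 2:
  phi_22 = [rho(2) - phi_11 rho(1)] / [1 - phi_11 rho(1)] = [-0.0851 - (0.3194)(0.3194)] / [1 - (0.3194)(0.3194)]
         = -0.18711636 / 0.89798364 = -0.208374.
  Update: phi_21 = phi_11 - phi_22 phi_11 = 0.3194 - (-0.208374)(0.3194) = 0.385955.
Step k = 3:
  phi_33 = [rho(3) - phi_21 rho(2) - phi_22 rho(1)] / [1 - phi_21 rho(1) - phi_22 rho(2)]
    numerator   = -0.5899 - (0.385955)(-0.0851) - (-0.208374)(0.3194) = -0.49050064
    denominator = 1 - (0.385955)(0.3194) - (-0.208374)(-0.0851) = 0.85899347
  phi_33 = -0.49050064 / 0.85899347 = -0.571.
Therefore phi_{33} = -0.5710.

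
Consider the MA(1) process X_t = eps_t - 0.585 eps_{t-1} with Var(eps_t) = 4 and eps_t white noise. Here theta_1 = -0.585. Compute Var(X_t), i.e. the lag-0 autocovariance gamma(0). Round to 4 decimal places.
\gamma(0) = 5.3689

For an MA(q) process X_t = eps_t + sum_i theta_i eps_{t-i} with
Var(eps_t) = sigma^2, the variance is
  gamma(0) = sigma^2 * (1 + sum_i theta_i^2).
  sum_i theta_i^2 = (-0.585)^2 = 0.342225.
  gamma(0) = 4 * (1 + 0.342225) = 4 * 1.342225 = 5.3689.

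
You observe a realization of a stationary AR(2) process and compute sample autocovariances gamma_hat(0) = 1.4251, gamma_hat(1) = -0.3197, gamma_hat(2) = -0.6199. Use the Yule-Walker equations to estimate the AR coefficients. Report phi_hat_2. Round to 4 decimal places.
\hat\phi_{2} = -0.5110

The Yule-Walker equations for an AR(p) process read, in matrix form,
  Gamma_p phi = r_p,   with   (Gamma_p)_{ij} = gamma(|i - j|),
                       (r_p)_i = gamma(i),   i,j = 1..p.
Substitute the sample gammas (Toeplitz matrix and right-hand side of size 2):
  Gamma_p = [[1.4251, -0.3197], [-0.3197, 1.4251]]
  r_p     = [-0.3197, -0.6199]
Written out:
  1.4251 phi_1 - 0.3197 phi_2 = -0.3197
  -0.3197 phi_1 + 1.4251 phi_2 = -0.6199
Solve by Cramer's rule:
  det = gamma(0)^2 - gamma(1)^2 = (1.4251)^2 - (-0.3197)^2 = 2.03091001 - 0.10220809 = 1.92870192
  phi_hat_1 = [gamma(1) gamma(0) - gamma(1) gamma(2)] / det = [(-0.3197)(1.4251) - (-0.3197)(-0.6199)] / 1.92870192 = -0.6537865 / 1.92870192 = -0.339
  phi_hat_2 = [gamma(0) gamma(2) - gamma(1)^2] / det = [(1.4251)(-0.6199) - (-0.3197)^2] / 1.92870192 = -0.98562758 / 1.92870192 = -0.511
So phi_hat = [-0.3390, -0.5110].
Therefore phi_hat_2 = -0.5110.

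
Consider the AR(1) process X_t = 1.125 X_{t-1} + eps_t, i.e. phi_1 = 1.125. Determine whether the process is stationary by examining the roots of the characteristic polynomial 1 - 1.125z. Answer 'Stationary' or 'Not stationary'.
\text{Not stationary}

The AR(p) characteristic polynomial is P(z) = 1 - 1.125z.
Stationarity requires all roots to lie outside the unit circle, i.e. |z| > 1 for every root.
This is linear in z: 1 + (-1.125) z = 0  =>  z = -1/(-1.125) = 0.888889,  |z| = 0.888889.
Moduli of all roots: 0.8889.
All moduli strictly greater than 1? No.
Verdict: Not stationary.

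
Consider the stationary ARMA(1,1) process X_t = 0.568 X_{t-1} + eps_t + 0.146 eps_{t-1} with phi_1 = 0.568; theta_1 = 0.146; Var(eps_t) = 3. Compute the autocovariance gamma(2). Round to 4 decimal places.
\gamma(2) = 1.9451

Multiply the model equation by X_{t-k} and take expectations. With theta_0 = psi_0 = 1 and psi_j the MA(infinity) weights, this gives
  gamma(k) - sum_i phi_i gamma(k-i) = c_k,
  c_k = sigma^2 * sum_{j=k..q} theta_j psi_{j-k}   (c_k = 0 for k > q),
using gamma(-m) = gamma(m).
psi-weights needed (psi_j = theta_j + sum_i phi_i psi_{j-i}):
  psi_1 = theta_1 + phi_1 = 0.146 + (0.568) = 0.714
Right-hand sides:
  c_0 = sigma^2 (1 + theta_1 psi_1) = 3 * (1 + (0.146)(0.714)) = 3 * 1.104244 = 3.312732
  c_1 = sigma^2 theta_1 = 3 * (0.146) = 0.438
  c_2 = 0
Equations for k = 0 and k = 1 (AR order 1):
  gamma(0) = phi_1 gamma(1) + c_0
  gamma(1) = phi_1 gamma(0) + c_1
Substituting the second into the first: gamma(0) (1 - phi_1^2) = c_0 + phi_1 c_1, so
  gamma(0) = (c_0 + phi_1 c_1) / (1 - phi_1^2) = (3.312732 + (0.568)(0.438)) / (1 - (0.568)^2) = 3.561516 / 0.677376 = 5.257812.
  gamma(1) = phi_1 gamma(0) + c_1 = (0.568)(5.257812) + (0.438) = 3.424437.
For k = 2 (> q): gamma(2) = phi_1 gamma(1) = (0.568)(3.424437) = 1.94508.
Therefore gamma(2) = 1.9451 (to 4 decimal places).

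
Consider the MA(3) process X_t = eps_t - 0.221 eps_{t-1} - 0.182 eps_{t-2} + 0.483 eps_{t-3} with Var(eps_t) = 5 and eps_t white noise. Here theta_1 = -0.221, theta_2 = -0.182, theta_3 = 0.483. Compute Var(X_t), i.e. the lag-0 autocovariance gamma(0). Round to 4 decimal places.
\gamma(0) = 6.5763

For an MA(q) process X_t = eps_t + sum_i theta_i eps_{t-i} with
Var(eps_t) = sigma^2, the variance is
  gamma(0) = sigma^2 * (1 + sum_i theta_i^2).
  sum_i theta_i^2 = (-0.221)^2 + (-0.182)^2 + (0.483)^2 = 0.048841 + 0.033124 + 0.233289 = 0.315254.
  gamma(0) = 5 * (1 + 0.315254) = 5 * 1.315254 = 6.57627, which rounds to 6.5763.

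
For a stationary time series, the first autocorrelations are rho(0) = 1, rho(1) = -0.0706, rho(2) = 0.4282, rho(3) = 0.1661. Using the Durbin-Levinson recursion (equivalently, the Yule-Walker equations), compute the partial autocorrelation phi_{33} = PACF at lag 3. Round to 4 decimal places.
\phi_{33} = 0.2620

The PACF at lag k is phi_{kk}, the last component of the solution
to the Yule-Walker system G_k phi = r_k where
  (G_k)_{ij} = rho(|i - j|), (r_k)_i = rho(i), i,j = 1..k.
Equivalently, Durbin-Levinson gives phi_{kk} iteratively:
  phi_{11} = rho(1)
  phi_{kk} = [rho(k) - sum_{j=1..k-1} phi_{k-1,j} rho(k-j)]
            / [1 - sum_{j=1..k-1} phi_{k-1,j} rho(j)],
  phi_{k,j} = phi_{k-1,j} - phi_{kk} phi_{k-1,k-j},  j = 1..k-1.
Step k = 1:
  phi_11 = rho(1) = -0.0706.
Step k = 2:
  phi_22 = [rho(2) - phi_11 rho(1)] / [1 - phi_11 rho(1)] = [0.4282 - (-0.0706)(-0.0706)] / [1 - (-0.0706)(-0.0706)]
         = 0.42321564 / 0.99501564 = 0.425336.
  Update: phi_21 = phi_11 - phi_22 phi_11 = -0.0706 - (0.425336)(-0.0706) = -0.040571.
Step k = 3:
  phi_33 = [rho(3) - phi_21 rho(2) - phi_22 rho(1)] / [1 - phi_21 rho(1) - phi_22 rho(2)]
    numerator   = 0.1661 - (-0.040571)(0.4282) - (0.425336)(-0.0706) = 0.21350133
    denominator = 1 - (-0.040571)(-0.0706) - (0.425336)(0.4282) = 0.81500693
  phi_33 = 0.21350133 / 0.81500693 = 0.262.
Therefore phi_{33} = 0.2620.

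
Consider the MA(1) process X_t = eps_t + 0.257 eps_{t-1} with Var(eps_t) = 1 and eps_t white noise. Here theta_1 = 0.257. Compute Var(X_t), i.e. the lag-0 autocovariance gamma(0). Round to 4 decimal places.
\gamma(0) = 1.0660

For an MA(q) process X_t = eps_t + sum_i theta_i eps_{t-i} with
Var(eps_t) = sigma^2, the variance is
  gamma(0) = sigma^2 * (1 + sum_i theta_i^2).
  sum_i theta_i^2 = (0.257)^2 = 0.066049.
  gamma(0) = 1 * (1 + 0.066049) = 1 * 1.066049 = 1.066049, which rounds to 1.0660.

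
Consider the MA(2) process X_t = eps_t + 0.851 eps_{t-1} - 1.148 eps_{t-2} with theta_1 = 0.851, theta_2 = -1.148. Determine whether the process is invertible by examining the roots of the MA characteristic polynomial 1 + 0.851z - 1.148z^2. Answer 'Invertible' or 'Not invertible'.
\text{Not invertible}

The MA(q) characteristic polynomial is P(z) = 1 + 0.851z - 1.148z^2.
Invertibility requires all roots to lie outside the unit circle, i.e. |z| > 1 for every root.
Set 1 + (0.851) z + (-1.148) z^2 = 0, i.e. a z^2 + b z + c = 0 with a = -1.148, b = 0.851, c = 1.
Discriminant D = b^2 - 4ac = (0.851)^2 - 4*(-1.148)*1 = 0.724201 - (-4.592) = 5.316201.
D >= 0, so the roots are real: z = (-b +/- sqrt(D)) / (2a) = (-0.851 +/- 2.305689) / (-2.296).
  z_1 = (-0.851 + 2.305689) / (-2.296) = -0.6336,   |z_1| = 0.6336.
  z_2 = (-0.851 - 2.305689) / (-2.296) = 1.3749,   |z_2| = 1.3749.
Moduli of all roots: 0.6336, 1.3749.
All moduli strictly greater than 1? No.
Verdict: Not invertible.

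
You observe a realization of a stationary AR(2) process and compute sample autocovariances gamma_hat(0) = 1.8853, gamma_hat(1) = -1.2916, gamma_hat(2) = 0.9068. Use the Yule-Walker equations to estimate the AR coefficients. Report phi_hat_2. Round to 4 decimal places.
\hat\phi_{2} = 0.0219

The Yule-Walker equations for an AR(p) process read, in matrix form,
  Gamma_p phi = r_p,   with   (Gamma_p)_{ij} = gamma(|i - j|),
                       (r_p)_i = gamma(i),   i,j = 1..p.
Substitute the sample gammas (Toeplitz matrix and right-hand side of size 2):
  Gamma_p = [[1.8853, -1.2916], [-1.2916, 1.8853]]
  r_p     = [-1.2916, 0.9068]
Written out:
  1.8853 phi_1 - 1.2916 phi_2 = -1.2916
  -1.2916 phi_1 + 1.8853 phi_2 = 0.9068
Solve by Cramer's rule:
  det = gamma(0)^2 - gamma(1)^2 = (1.8853)^2 - (-1.2916)^2 = 3.55435609 - 1.66823056 = 1.88612553
  phi_hat_1 = [gamma(1) gamma(0) - gamma(1) gamma(2)] / det = [(-1.2916)(1.8853) - (-1.2916)(0.9068)] / 1.88612553 = -1.2638306 / 1.88612553 = -0.6701
  phi_hat_2 = [gamma(0) gamma(2) - gamma(1)^2] / det = [(1.8853)(0.9068) - (-1.2916)^2] / 1.88612553 = 0.04135948 / 1.88612553 = 0.0219
So phi_hat = [-0.6701, 0.0219].
Therefore phi_hat_2 = 0.0219.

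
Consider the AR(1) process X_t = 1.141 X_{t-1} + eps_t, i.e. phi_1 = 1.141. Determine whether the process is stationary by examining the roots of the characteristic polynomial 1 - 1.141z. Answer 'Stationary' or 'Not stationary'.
\text{Not stationary}

The AR(p) characteristic polynomial is P(z) = 1 - 1.141z.
Stationarity requires all roots to lie outside the unit circle, i.e. |z| > 1 for every root.
This is linear in z: 1 + (-1.141) z = 0  =>  z = -1/(-1.141) = 0.876424,  |z| = 0.876424.
Moduli of all roots: 0.8764.
All moduli strictly greater than 1? No.
Verdict: Not stationary.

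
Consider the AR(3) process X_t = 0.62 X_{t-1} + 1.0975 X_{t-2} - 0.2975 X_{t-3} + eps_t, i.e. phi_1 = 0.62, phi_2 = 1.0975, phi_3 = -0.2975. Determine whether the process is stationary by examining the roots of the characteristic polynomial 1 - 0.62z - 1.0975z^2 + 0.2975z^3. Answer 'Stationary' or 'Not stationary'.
\text{Not stationary}

The AR(p) characteristic polynomial is P(z) = 1 - 0.62z - 1.0975z^2 + 0.2975z^3.
Stationarity requires all roots to lie outside the unit circle, i.e. |z| > 1 for every root.
Degree 3: look for a simple real root z0 first, then factor out (1 - z/z0) and solve the remaining quadratic.
Testing z0 = 4: P(4) = 1 + (-0.62)(4) + (-1.0975)(4)^2 + (0.2975)(4)^3
  = 1 + (-2.48) + (-17.56) + (19.04) = 0.  So z_0 = 4 is a root, |z_0| = 4.
Divide out the factor (1 - 0.25 z) = (1 - z/z0) (since 1/z0 = 0.25):
  P(z) = (1 - 0.25 z)(1 + (-0.37) z + (-1.19) z^2)
  [check: z-coef -0.37 - (0.25) = -0.62; z^2-coef -1.19 - (0.25)(-0.37) = -1.0975; z^3-coef -(0.25)(-1.19) = 0.2975.]
Remaining roots from the quadratic factor 1 + (-0.37) z + (-1.19) z^2:
  Set 1 + (-0.37) z + (-1.19) z^2 = 0, i.e. a z^2 + b z + c = 0 with a = -1.19, b = -0.37, c = 1.
  Discriminant D = b^2 - 4ac = (-0.37)^2 - 4*(-1.19)*1 = 0.1369 - (-4.76) = 4.8969.
  D >= 0, so the roots are real: z = (-b +/- sqrt(D)) / (2a) = (0.37 +/- 2.212894) / (-2.38).
    z_1 = (0.37 + 2.212894) / (-2.38) = -1.0852,   |z_1| = 1.0852.
    z_2 = (0.37 - 2.212894) / (-2.38) = 0.7743,   |z_2| = 0.7743.
Moduli of all roots: 4.0000, 1.0852, 0.7743.
All moduli strictly greater than 1? No.
Verdict: Not stationary.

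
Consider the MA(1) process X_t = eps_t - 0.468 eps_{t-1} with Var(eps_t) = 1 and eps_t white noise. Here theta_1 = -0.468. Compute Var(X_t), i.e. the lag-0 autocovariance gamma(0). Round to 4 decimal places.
\gamma(0) = 1.2190

For an MA(q) process X_t = eps_t + sum_i theta_i eps_{t-i} with
Var(eps_t) = sigma^2, the variance is
  gamma(0) = sigma^2 * (1 + sum_i theta_i^2).
  sum_i theta_i^2 = (-0.468)^2 = 0.219024.
  gamma(0) = 1 * (1 + 0.219024) = 1 * 1.219024 = 1.219024, which rounds to 1.2190.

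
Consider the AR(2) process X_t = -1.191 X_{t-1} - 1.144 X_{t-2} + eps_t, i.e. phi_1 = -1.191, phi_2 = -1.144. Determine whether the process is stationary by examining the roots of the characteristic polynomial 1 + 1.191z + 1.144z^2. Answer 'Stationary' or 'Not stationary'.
\text{Not stationary}

The AR(p) characteristic polynomial is P(z) = 1 + 1.191z + 1.144z^2.
Stationarity requires all roots to lie outside the unit circle, i.e. |z| > 1 for every root.
Set 1 + (1.191) z + (1.144) z^2 = 0, i.e. a z^2 + b z + c = 0 with a = 1.144, b = 1.191, c = 1.
Discriminant D = b^2 - 4ac = (1.191)^2 - 4*(1.144)*1 = 1.418481 - (4.576) = -3.157519.
D < 0, so the roots are the complex-conjugate pair z = (-b +/- i sqrt(-D)) / (2a) = -0.5205 +/- 0.7766i.
For a conjugate pair |z|^2 = z * conj(z) = (product of roots) = c/a = 1/(1.144) = 0.874126, so |z| = sqrt(0.874126) = 0.9349 for both roots.
Moduli of all roots: 0.9349, 0.9349.
All moduli strictly greater than 1? No.
Verdict: Not stationary.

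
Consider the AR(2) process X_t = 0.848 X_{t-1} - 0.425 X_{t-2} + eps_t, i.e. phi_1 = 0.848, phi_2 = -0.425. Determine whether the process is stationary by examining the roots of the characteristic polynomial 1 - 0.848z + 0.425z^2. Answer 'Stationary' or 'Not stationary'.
\text{Stationary}

The AR(p) characteristic polynomial is P(z) = 1 - 0.848z + 0.425z^2.
Stationarity requires all roots to lie outside the unit circle, i.e. |z| > 1 for every root.
Set 1 + (-0.848) z + (0.425) z^2 = 0, i.e. a z^2 + b z + c = 0 with a = 0.425, b = -0.848, c = 1.
Discriminant D = b^2 - 4ac = (-0.848)^2 - 4*(0.425)*1 = 0.719104 - (1.7) = -0.980896.
D < 0, so the roots are the complex-conjugate pair z = (-b +/- i sqrt(-D)) / (2a) = 0.9976 +/- 1.1652i.
For a conjugate pair |z|^2 = z * conj(z) = (product of roots) = c/a = 1/(0.425) = 2.352941, so |z| = sqrt(2.352941) = 1.5339 for both roots.
Moduli of all roots: 1.5339, 1.5339.
All moduli strictly greater than 1? Yes.
Verdict: Stationary.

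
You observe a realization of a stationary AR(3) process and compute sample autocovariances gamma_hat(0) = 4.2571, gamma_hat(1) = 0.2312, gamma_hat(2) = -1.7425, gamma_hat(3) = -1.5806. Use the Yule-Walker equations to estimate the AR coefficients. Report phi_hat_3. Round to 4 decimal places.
\hat\phi_{3} = -0.3840

The Yule-Walker equations for an AR(p) process read, in matrix form,
  Gamma_p phi = r_p,   with   (Gamma_p)_{ij} = gamma(|i - j|),
                       (r_p)_i = gamma(i),   i,j = 1..p.
Substitute the sample gammas (Toeplitz matrix and right-hand side of size 3):
  Gamma_p = [[4.2571, 0.2312, -1.7425], [0.2312, 4.2571, 0.2312], [-1.7425, 0.2312, 4.2571]]
  r_p     = [0.2312, -1.7425, -1.5806]
Written out (R1..R3):
  (R1) 4.2571 phi_1 + 0.2312 phi_2 - 1.7425 phi_3 = 0.2312
  (R2) 0.2312 phi_1 + 4.2571 phi_2 + 0.2312 phi_3 = -1.7425
  (R3) -1.7425 phi_1 + 0.2312 phi_2 + 4.2571 phi_3 = -1.5806
Gaussian elimination:
  R2 <- R2 - (0.2312/4.2571) R1 = R2 - (0.054309) R1:  4.244544 phi_2 + 0.325834 phi_3 = -1.755056
  R3 <- R3 - (-1.7425/4.2571) R1 = R3 - (-0.409316) R1:  0.325834 phi_2 + 3.543867 phi_3 = -1.485966
  R3 <- R3 - (0.325834/4.244544) R2 = R3 - (0.076765) R2:  3.518854 phi_3 = -1.351239
Back-substitution:
  phi_hat_3 = -1.351239 / 3.518854 = -0.384
  phi_hat_2 = (-1.755056 - (0.325834)(-0.384)) / 4.244544 = -0.384007
  phi_hat_1 = (0.2312 - (0.2312)(-0.384007) - (-1.7425)(-0.384)) / 4.2571 = -0.082013
So phi_hat = [-0.0820, -0.3840, -0.3840].
Therefore phi_hat_3 = -0.3840.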